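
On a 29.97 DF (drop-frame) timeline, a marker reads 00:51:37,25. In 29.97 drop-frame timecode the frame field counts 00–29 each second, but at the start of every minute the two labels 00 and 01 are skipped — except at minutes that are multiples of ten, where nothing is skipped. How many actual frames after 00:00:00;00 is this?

Complete 10-minute blocks: 5, each 17982 frames → 89910.
Remaining 1 whole minute in the current block: 1800 + 0 × 1798 = 1800 frames.
Within the current minute: 37 × 30 + 25 − 2 = 1133 (labels ;00/;01 skipped at this minute). Total = 89910 + 1800 + 1133 = 92843.

92843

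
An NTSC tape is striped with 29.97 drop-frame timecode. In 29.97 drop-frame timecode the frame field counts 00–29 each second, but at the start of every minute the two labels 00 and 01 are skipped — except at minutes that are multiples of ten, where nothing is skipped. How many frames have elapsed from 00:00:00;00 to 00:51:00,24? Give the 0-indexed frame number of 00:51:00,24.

91732

Complete 10-minute blocks: 5, each 17982 frames → 89910.
Remaining 1 whole minute in the current block: 1800 + 0 × 1798 = 1800 frames.
Within the current minute: 0 × 30 + 24 − 2 = 22 (labels ;00/;01 skipped at this minute). Total = 89910 + 1800 + 22 = 91732.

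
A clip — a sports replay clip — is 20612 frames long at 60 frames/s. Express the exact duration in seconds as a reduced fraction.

Running time = 20612 ÷ (60) = 20612 × 1/60 = 5153/15 s.

5153/15 seconds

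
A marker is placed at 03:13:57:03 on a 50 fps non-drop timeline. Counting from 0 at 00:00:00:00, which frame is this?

581853

Total seconds to the label: (3 × 3600 + 13 × 60 + 57) = 11637.
Frame index = 11637 × 50 + 3 = 581853.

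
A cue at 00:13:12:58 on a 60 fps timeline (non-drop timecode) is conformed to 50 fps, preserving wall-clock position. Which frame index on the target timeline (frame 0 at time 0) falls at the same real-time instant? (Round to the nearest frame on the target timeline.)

Source frame index: (0×3600 + 13×60 + 12) × 60 + 58 = 47578.
Real time: 47578 / (60) = 23789/30 s.
Target frame: (23789/30) × (50) = 118945/3 ≈ 39648.333 → 39648.

frame 39648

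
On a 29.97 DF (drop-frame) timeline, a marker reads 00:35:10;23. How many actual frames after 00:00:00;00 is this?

63259

As if non-drop at 30 labels/s: (0 × 3600 + 35 × 60 + 10) × 30 + 23 = 63323.
Minute boundaries passed: 35; those not divisible by 10: 35 − 3 = 32; dropped labels = 2 × 32 = 64.
Actual frame index = 63323 − 64 = 63259.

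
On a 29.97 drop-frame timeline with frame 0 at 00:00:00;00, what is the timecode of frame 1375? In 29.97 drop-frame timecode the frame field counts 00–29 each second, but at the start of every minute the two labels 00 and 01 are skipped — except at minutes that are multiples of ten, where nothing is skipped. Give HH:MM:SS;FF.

Each 10-minute DF block holds 10 × 60 × 30 − 9 × 2 = 17982 frames. 1375 ÷ 17982 → 0 full blocks, remainder 1375.
Within the partial block the first minute is 1800 frames and each further minute 1798, so 0 further minute boundaries passed. Total skipped labels = 18 × 0 + 2 × 0 = 0.
Non-drop label index = 1375 + 0 = 1375; at 30 labels/s that is 00:00:45:25, i.e. DF 00:00:45;25.

00:00:45;25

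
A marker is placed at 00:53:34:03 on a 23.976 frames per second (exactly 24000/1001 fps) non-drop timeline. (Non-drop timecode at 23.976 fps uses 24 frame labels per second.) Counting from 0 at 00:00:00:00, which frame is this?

Total seconds to the label: (0 × 3600 + 53 × 60 + 34) = 3214.
Frame index = 3214 × 24 + 3 = 77139.

77139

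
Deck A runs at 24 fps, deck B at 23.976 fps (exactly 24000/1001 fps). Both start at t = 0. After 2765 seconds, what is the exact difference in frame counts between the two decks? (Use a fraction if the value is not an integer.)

A emits 24 × 2765 = 66360 frames; B emits 24000/1001 × 2765 = 9480000/143.
Difference = 9480/143 frames (≈ 66.2937); B is behind A.

9480/143 frames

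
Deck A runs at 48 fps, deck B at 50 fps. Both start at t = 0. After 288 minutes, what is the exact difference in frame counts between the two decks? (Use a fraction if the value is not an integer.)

34560 frames

288 min = 17280 s.
A emits 48 × 17280 = 829440 frames; B emits 50 × 17280 = 864000.
Difference = 34560 frames; B is ahead of A.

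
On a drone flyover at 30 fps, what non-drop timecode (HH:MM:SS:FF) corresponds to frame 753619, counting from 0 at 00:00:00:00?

753619 ÷ 30 = 25120 full seconds, remainder 19 frames.
25120 s = 6 h 58 min 40 s.
Timecode: 06:58:40:19.

06:58:40:19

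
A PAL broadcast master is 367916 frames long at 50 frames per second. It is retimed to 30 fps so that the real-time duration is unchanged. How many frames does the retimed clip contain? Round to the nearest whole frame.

Frames at target rate = 367916 × (30) / (50) = 1103748/5 ≈ 220749.600.
Nearest whole frame: 220750.

220750 frames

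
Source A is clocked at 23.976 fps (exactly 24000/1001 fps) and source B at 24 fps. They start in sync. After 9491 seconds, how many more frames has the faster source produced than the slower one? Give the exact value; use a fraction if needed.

A emits 24000/1001 × 9491 = 227784000/1001 frames; B emits 24 × 9491 = 227784.
Difference = 227784/1001 frames (≈ 227.5564); B is ahead of A.

227784/1001 frames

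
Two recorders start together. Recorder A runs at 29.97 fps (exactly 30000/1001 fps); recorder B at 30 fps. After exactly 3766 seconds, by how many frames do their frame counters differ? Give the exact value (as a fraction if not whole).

16140/143 frames

A emits 30000/1001 × 3766 = 16140000/143 frames; B emits 30 × 3766 = 112980.
Difference = 16140/143 frames (≈ 112.8671); B is ahead of A.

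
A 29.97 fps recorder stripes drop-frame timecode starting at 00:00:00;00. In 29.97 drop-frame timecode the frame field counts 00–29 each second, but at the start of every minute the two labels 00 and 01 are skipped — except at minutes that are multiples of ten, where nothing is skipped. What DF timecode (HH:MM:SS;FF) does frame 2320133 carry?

Ten DF minutes hold 17982 frames, so frame 2320133 lies in block 129 (frames 2319678–2337659) with 455 frames into that block.
The block's first minute is 1800 frames and the rest 1798 each; 455 frames reaches minute 0, so 129 × 18 + 0 × 2 = 2322 labels have been skipped so far.
Adding those back, label number 2320133 + 2322 = 2322455 at 30 labels/s is 77415 s + 5 f = 21 h 30 min 15 s frame 5, i.e. 21:30:15;05.

21:30:15;05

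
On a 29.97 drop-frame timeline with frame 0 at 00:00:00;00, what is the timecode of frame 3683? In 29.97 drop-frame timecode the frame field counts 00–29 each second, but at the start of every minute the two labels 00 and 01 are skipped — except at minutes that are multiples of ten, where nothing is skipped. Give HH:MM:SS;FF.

Ten DF minutes hold 17982 frames, so frame 3683 lies in block 0 (frames 0–17981) with 3683 frames into that block.
The block's first minute is 1800 frames and the rest 1798 each; 3683 frames reaches minute 2, so 0 × 18 + 2 × 2 = 4 labels have been skipped so far.
Adding those back, label number 3683 + 4 = 3687 at 30 labels/s is 122 s + 27 f = 0 h 2 min 2 s frame 27, i.e. 00:02:02;27.

00:02:02;27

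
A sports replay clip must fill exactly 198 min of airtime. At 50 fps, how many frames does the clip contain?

594000 frames

198 min = 11880 s.
Frames = 11880 × 50 = 594000.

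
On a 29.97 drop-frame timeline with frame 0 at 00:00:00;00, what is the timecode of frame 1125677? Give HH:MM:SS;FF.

Each 10-minute DF block holds 10 × 60 × 30 − 9 × 2 = 17982 frames. 1125677 ÷ 17982 → 62 full blocks, remainder 10793.
Within the partial block the first minute is 1800 frames and each further minute 1798, so 6 further minute boundaries passed. Total skipped labels = 18 × 62 + 2 × 6 = 1128.
Non-drop label index = 1125677 + 1128 = 1126805; at 30 labels/s that is 10:26:00:05, i.e. DF 10:26:00;05.

10:26:00;05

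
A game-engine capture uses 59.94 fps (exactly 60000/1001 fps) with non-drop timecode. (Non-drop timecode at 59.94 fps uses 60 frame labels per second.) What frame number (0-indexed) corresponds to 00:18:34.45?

Total seconds to the label: (0 × 3600 + 18 × 60 + 34) = 1114.
Frame index = 1114 × 60 + 45 = 66885.

frame 66885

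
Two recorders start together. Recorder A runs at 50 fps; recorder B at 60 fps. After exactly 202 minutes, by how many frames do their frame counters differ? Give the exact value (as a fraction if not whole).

202 min = 12120 s.
A emits 50 × 12120 = 606000 frames; B emits 60 × 12120 = 727200.
Difference = 121200 frames; B is ahead of A.

121200 frames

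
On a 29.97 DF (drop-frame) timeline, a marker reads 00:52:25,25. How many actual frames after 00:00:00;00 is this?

94281

As if non-drop at 30 labels/s: (0 × 3600 + 52 × 60 + 25) × 30 + 25 = 94375.
Minute boundaries passed: 52; those not divisible by 10: 52 − 5 = 47; dropped labels = 2 × 47 = 94.
Actual frame index = 94375 − 94 = 94281.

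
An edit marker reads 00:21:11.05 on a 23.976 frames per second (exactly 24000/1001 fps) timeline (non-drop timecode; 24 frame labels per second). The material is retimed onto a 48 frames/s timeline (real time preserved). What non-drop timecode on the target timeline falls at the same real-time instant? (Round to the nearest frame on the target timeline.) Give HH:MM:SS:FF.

Source frame index: (0×3600 + 21×60 + 11) × 24 + 5 = 30509.
Real time: 30509 / (24000/1001) = 30539509/24000 s.
Target frame: (30539509/24000) × (48) = 30539509/500 ≈ 61079.018 → 61079.
At 48 labels/s: frame 61079 → 00:21:12:23.

00:21:12:23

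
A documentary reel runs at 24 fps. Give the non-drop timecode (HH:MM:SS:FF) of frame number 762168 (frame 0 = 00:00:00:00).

08:49:17:00

762168 ÷ 24 = 31757 full seconds, remainder 0 frames.
31757 s = 8 h 49 min 17 s.
Timecode: 08:49:17:00.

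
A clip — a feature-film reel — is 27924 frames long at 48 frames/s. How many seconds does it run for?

Running time = 27924 / (48) = 581.75 s.

581.75 seconds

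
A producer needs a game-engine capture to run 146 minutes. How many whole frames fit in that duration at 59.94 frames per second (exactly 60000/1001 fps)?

525074 frames

146 min = 8760 s.
Frames = 8760 × 60000/1001 = 525600000/1001 ≈ 525074.9251.
Complete frames: 525074.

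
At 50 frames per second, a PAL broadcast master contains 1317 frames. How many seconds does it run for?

Running time = 1317 / (50) = 26.34 s.

26.34 seconds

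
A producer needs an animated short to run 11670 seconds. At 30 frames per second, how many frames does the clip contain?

Frames = 11670 × 30 = 350100.

350100 frames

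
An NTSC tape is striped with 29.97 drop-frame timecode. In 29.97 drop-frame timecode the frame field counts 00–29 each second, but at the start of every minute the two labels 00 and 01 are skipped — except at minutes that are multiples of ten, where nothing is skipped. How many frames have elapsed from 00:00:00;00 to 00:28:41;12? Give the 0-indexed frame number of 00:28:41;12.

51590

As if non-drop at 30 labels/s: (0 × 3600 + 28 × 60 + 41) × 30 + 12 = 51642.
Minute boundaries passed: 28; those not divisible by 10: 28 − 2 = 26; dropped labels = 2 × 26 = 52.
Actual frame index = 51642 − 52 = 51590.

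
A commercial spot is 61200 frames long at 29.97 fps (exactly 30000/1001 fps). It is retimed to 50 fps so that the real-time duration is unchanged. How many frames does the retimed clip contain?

102102 frames

Target frames = source frames × (target rate / source rate) = 61200 × (50)/(30000/1001) = 61200 × 1001/600 = 102102.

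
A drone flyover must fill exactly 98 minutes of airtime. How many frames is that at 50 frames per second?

294000 frames

98 min = 5880 s.
Frames = 5880 × 50 = 294000.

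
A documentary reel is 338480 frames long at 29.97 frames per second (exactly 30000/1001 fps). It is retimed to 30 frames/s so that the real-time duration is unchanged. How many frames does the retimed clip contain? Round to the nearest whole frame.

338818 frames

Frames at target rate = 338480 × (30) / (30000/1001) = 8470462/25 ≈ 338818.480.
Nearest whole frame: 338818.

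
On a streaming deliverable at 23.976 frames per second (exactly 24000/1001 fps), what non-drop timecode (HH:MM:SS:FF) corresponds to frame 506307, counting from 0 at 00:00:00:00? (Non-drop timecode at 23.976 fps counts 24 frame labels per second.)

506307 ÷ 24 = 21096 full seconds, remainder 3 frames.
21096 s = 5 h 51 min 36 s.
Timecode: 05:51:36:03.

05:51:36:03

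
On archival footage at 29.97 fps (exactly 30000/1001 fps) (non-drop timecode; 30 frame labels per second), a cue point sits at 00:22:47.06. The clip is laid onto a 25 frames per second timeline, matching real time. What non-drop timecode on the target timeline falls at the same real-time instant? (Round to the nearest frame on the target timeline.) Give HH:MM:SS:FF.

00:22:48:14

Source frame index: (0×3600 + 22×60 + 47) × 30 + 6 = 41016.
Real time: 41016 / (30000/1001) = 1710709/1250 s.
Target frame: (1710709/1250) × (25) = 1710709/50 ≈ 34214.180 → 34214.
At 25 labels/s: frame 34214 → 00:22:48:14.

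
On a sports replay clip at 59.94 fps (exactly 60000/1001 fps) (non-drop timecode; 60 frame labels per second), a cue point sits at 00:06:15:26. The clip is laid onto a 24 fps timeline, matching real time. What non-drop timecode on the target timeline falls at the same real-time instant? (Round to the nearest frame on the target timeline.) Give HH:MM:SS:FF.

00:06:15:19

Source frame index: (0×3600 + 6×60 + 15) × 60 + 26 = 22526.
Real time: 22526 / (60000/1001) = 11274263/30000 s.
Target frame: (11274263/30000) × (24) = 11274263/1250 ≈ 9019.410 → 9019.
At 24 labels/s: frame 9019 → 00:06:15:19.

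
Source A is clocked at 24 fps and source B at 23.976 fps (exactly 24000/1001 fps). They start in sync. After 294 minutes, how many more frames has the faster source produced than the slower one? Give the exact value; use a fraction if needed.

294 min = 17640 s.
A emits 24 × 17640 = 423360 frames; B emits 24000/1001 × 17640 = 60480000/143.
Difference = 60480/143 frames (≈ 422.9371); B is behind A.

60480/143 frames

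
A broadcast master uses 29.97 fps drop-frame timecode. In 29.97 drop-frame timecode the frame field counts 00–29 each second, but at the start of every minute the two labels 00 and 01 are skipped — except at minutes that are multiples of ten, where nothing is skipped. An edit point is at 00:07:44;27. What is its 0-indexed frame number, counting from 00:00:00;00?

As if non-drop at 30 labels/s: (0 × 3600 + 7 × 60 + 44) × 30 + 27 = 13947.
Minute boundaries passed: 7; those not divisible by 10: 7 − 0 = 7; dropped labels = 2 × 7 = 14.
Actual frame index = 13947 − 14 = 13933.

13933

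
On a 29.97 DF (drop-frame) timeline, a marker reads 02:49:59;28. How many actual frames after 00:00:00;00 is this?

305692

Complete 10-minute blocks: 16, each 17982 frames → 287712.
Remaining 9 whole minutes in the current block: 1800 + 8 × 1798 = 16184 frames.
Within the current minute: 59 × 30 + 28 − 2 = 1796 (labels ;00/;01 skipped at this minute). Total = 287712 + 16184 + 1796 = 305692.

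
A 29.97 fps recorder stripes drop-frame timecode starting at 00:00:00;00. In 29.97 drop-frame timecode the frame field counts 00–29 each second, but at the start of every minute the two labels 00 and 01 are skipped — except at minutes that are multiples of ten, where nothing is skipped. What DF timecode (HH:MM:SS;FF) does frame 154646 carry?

Ten DF minutes hold 17982 frames, so frame 154646 lies in block 8 (frames 143856–161837) with 10790 frames into that block.
The block's first minute is 1800 frames and the rest 1798 each; 10790 frames reaches minute 6, so 8 × 18 + 6 × 2 = 156 labels have been skipped so far.
Adding those back, label number 154646 + 156 = 154802 at 30 labels/s is 5160 s + 2 f = 1 h 26 min 0 s frame 2, i.e. 01:26:00;02.

01:26:00;02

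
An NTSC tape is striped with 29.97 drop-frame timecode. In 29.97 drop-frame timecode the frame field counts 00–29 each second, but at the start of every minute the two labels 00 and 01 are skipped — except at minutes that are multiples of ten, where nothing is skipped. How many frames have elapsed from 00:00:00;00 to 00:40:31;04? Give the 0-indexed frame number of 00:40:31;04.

72862

Complete 10-minute blocks: 4, each 17982 frames → 71928.
Remaining 0 whole minutes in the current block: 0 frames.
Within the current minute: 31 × 30 + 4 = 934. Total = 71928 + 0 + 934 = 72862.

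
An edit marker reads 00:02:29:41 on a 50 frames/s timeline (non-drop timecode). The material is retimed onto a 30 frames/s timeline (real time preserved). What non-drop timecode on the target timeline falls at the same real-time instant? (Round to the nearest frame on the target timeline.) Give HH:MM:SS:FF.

00:02:29:25

Source frame index: (0×3600 + 2×60 + 29) × 50 + 41 = 7491.
Real time: 7491 / (50) = 7491/50 s.
Target frame: (7491/50) × (30) = 22473/5 ≈ 4494.600 → 4495.
At 30 labels/s: frame 4495 → 00:02:29:25.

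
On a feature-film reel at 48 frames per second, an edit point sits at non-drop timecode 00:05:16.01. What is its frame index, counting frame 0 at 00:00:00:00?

Total seconds to the label: (0 × 3600 + 5 × 60 + 16) = 316.
Frame index = 316 × 48 + 1 = 15169.

frame 15169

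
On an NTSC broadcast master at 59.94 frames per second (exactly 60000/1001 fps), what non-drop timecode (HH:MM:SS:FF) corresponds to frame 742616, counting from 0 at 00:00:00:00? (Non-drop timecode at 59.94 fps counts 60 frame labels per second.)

742616 ÷ 60 = 12376 full seconds, remainder 56 frames.
12376 s = 3 h 26 min 16 s.
Timecode: 03:26:16:56.

03:26:16:56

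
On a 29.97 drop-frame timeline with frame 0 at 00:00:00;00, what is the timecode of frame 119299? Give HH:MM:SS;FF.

Ten DF minutes hold 17982 frames, so frame 119299 lies in block 6 (frames 107892–125873) with 11407 frames into that block.
The block's first minute is 1800 frames and the rest 1798 each; 11407 frames reaches minute 6, so 6 × 18 + 6 × 2 = 120 labels have been skipped so far.
Adding those back, label number 119299 + 120 = 119419 at 30 labels/s is 3980 s + 19 f = 1 h 6 min 20 s frame 19, i.e. 01:06:20;19.

01:06:20;19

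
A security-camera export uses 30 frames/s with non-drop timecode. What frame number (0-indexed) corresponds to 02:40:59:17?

Total seconds to the label: (2 × 3600 + 40 × 60 + 59) = 9659.
Frame index = 9659 × 30 + 17 = 289787.

frame 289787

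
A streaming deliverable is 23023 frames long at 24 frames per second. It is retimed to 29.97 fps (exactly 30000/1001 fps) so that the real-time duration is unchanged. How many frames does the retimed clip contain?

28750 frames

Target frames = source frames × (target rate / source rate) = 23023 × (30000/1001)/(24) = 23023 × 1250/1001 = 28750.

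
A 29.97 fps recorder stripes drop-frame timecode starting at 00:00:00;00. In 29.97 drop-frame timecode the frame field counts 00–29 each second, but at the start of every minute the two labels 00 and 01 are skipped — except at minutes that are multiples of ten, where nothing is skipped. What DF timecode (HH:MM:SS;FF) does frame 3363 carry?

00:01:52;05

Each 10-minute DF block holds 10 × 60 × 30 − 9 × 2 = 17982 frames. 3363 ÷ 17982 → 0 full blocks, remainder 3363.
Within the partial block the first minute is 1800 frames and each further minute 1798, so 1 further minute boundary passed. Total skipped labels = 18 × 0 + 2 × 1 = 2.
Non-drop label index = 3363 + 2 = 3365; at 30 labels/s that is 00:01:52:05, i.e. DF 00:01:52;05.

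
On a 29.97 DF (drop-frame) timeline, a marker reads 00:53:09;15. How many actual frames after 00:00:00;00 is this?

As if non-drop at 30 labels/s: (0 × 3600 + 53 × 60 + 9) × 30 + 15 = 95685.
Minute boundaries passed: 53; those not divisible by 10: 53 − 5 = 48; dropped labels = 2 × 48 = 96.
Actual frame index = 95685 − 96 = 95589.

95589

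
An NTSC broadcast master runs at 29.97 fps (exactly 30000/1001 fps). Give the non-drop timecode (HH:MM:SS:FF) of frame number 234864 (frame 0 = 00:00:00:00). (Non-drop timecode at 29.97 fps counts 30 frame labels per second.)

234864 ÷ 30 = 7828 full seconds, remainder 24 frames.
7828 s = 2 h 10 min 28 s.
Timecode: 02:10:28:24.

02:10:28:24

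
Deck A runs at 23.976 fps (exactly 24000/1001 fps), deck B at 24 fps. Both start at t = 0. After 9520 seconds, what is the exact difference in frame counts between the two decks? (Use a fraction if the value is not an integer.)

A emits 24000/1001 × 9520 = 32640000/143 frames; B emits 24 × 9520 = 228480.
Difference = 32640/143 frames (≈ 228.2517); B is ahead of A.

32640/143 frames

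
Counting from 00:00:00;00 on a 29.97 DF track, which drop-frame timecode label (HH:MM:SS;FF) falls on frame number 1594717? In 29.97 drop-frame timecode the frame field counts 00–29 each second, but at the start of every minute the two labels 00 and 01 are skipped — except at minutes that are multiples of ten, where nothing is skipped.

14:46:50;13

Each 10-minute DF block holds 10 × 60 × 30 − 9 × 2 = 17982 frames. 1594717 ÷ 17982 → 88 full blocks, remainder 12301.
Within the partial block the first minute is 1800 frames and each further minute 1798, so 6 further minute boundaries passed. Total skipped labels = 18 × 88 + 2 × 6 = 1596.
Non-drop label index = 1594717 + 1596 = 1596313; at 30 labels/s that is 14:46:50:13, i.e. DF 14:46:50;13.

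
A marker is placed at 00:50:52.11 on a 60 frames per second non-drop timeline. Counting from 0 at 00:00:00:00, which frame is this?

Total seconds to the label: (0 × 3600 + 50 × 60 + 52) = 3052.
Frame index = 3052 × 60 + 11 = 183131.

frame 183131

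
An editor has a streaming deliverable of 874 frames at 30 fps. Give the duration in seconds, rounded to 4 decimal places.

Running time = 874 × 1/30 = 437/15 s ≈ 29.1333 s.

29.1333 seconds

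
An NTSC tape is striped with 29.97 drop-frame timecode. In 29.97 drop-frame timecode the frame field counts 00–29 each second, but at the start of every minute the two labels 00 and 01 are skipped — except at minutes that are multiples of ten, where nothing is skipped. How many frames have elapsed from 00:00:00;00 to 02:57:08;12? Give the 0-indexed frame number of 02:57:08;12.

Complete 10-minute blocks: 17, each 17982 frames → 305694.
Remaining 7 whole minutes in the current block: 1800 + 6 × 1798 = 12588 frames.
Within the current minute: 8 × 30 + 12 − 2 = 250 (labels ;00/;01 skipped at this minute). Total = 305694 + 12588 + 250 = 318532.

318532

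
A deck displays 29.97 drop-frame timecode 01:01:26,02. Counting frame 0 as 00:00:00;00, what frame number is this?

110472

As if non-drop at 30 labels/s: (1 × 3600 + 1 × 60 + 26) × 30 + 2 = 110582.
Minute boundaries passed: 61; those not divisible by 10: 61 − 6 = 55; dropped labels = 2 × 55 = 110.
Actual frame index = 110582 − 110 = 110472.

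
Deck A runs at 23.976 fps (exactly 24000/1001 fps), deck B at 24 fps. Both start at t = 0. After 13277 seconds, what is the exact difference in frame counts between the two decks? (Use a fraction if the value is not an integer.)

A emits 24000/1001 × 13277 = 28968000/91 frames; B emits 24 × 13277 = 318648.
Difference = 28968/91 frames (≈ 318.3297); B is ahead of A.

28968/91 frames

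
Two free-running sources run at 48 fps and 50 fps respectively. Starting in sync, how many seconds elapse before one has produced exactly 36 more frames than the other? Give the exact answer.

The gap grows by |50 − 48| = 2 frames per second.
Time for a 36-frame gap: 36 ÷ (2) = 18 s.

18 seconds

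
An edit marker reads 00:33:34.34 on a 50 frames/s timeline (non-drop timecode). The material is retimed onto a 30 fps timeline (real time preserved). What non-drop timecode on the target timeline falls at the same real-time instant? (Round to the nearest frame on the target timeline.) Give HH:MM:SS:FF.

Source frame index: (0×3600 + 33×60 + 34) × 50 + 34 = 100734.
Real time: 100734 / (50) = 50367/25 s.
Target frame: (50367/25) × (30) = 302202/5 ≈ 60440.400 → 60440.
At 30 labels/s: frame 60440 → 00:33:34:20.

00:33:34:20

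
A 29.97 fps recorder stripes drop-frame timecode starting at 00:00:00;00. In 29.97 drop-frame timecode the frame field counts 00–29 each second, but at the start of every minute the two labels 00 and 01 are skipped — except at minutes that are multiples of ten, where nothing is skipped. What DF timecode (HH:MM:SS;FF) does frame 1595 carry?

Ten DF minutes hold 17982 frames, so frame 1595 lies in block 0 (frames 0–17981) with 1595 frames into that block.
The block's first minute is 1800 frames and the rest 1798 each; 1595 frames reaches minute 0, so 0 × 18 + 0 × 2 = 0 labels have been skipped so far.
Adding those back, label number 1595 + 0 = 1595 at 30 labels/s is 53 s + 5 f = 0 h 0 min 53 s frame 5, i.e. 00:00:53;05.

00:00:53;05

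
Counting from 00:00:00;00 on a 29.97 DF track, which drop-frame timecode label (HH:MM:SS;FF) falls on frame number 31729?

00:17:38;21

Each 10-minute DF block holds 10 × 60 × 30 − 9 × 2 = 17982 frames. 31729 ÷ 17982 → 1 full block, remainder 13747.
Within the partial block the first minute is 1800 frames and each further minute 1798, so 7 further minute boundaries passed. Total skipped labels = 18 × 1 + 2 × 7 = 32.
Non-drop label index = 31729 + 32 = 31761; at 30 labels/s that is 00:17:38:21, i.e. DF 00:17:38;21.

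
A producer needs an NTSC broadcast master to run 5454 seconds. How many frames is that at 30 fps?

Frames = 5454 × 30 = 163620.

163620 frames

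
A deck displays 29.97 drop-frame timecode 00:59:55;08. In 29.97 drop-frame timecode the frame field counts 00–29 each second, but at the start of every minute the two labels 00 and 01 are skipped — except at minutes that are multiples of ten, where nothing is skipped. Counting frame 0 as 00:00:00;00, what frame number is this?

As if non-drop at 30 labels/s: (0 × 3600 + 59 × 60 + 55) × 30 + 8 = 107858.
Minute boundaries passed: 59; those not divisible by 10: 59 − 5 = 54; dropped labels = 2 × 54 = 108.
Actual frame index = 107858 − 108 = 107750.

107750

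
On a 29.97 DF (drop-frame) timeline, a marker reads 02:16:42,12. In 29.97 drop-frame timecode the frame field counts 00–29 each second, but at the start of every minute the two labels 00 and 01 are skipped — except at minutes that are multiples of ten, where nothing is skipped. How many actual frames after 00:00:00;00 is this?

As if non-drop at 30 labels/s: (2 × 3600 + 16 × 60 + 42) × 30 + 12 = 246072.
Minute boundaries passed: 136; those not divisible by 10: 136 − 13 = 123; dropped labels = 2 × 123 = 246.
Actual frame index = 246072 − 246 = 245826.

245826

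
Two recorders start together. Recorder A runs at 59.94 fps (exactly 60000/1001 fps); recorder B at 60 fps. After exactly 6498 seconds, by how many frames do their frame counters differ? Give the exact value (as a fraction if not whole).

A emits 60000/1001 × 6498 = 389880000/1001 frames; B emits 60 × 6498 = 389880.
Difference = 389880/1001 frames (≈ 389.4905); B is ahead of A.

389880/1001 frames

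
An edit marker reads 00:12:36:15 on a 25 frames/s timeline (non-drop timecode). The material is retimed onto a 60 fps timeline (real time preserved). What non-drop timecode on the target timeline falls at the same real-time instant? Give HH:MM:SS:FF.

00:12:36:36

Source frame index: (0×3600 + 12×60 + 36) × 25 + 15 = 18915.
Real time: 18915 / (25) = 3783/5 s.
Target frame: (3783/5) × (60) = 45396.
At 60 labels/s: frame 45396 → 00:12:36:36.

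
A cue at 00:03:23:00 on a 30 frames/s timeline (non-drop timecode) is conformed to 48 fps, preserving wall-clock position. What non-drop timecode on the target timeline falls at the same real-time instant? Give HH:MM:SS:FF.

00:03:23:00

Source frame index: (0×3600 + 3×60 + 23) × 30 + 0 = 6090.
Real time: 6090 / (30) = 203 s.
Target frame: (203) × (48) = 9744.
At 48 labels/s: frame 9744 → 00:03:23:00.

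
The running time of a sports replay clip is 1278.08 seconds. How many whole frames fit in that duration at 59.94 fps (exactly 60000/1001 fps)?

76608 frames

Frames = 1278.08 × 60000/1001 = 76684800/1001 ≈ 76608.1918.
Complete frames: 76608.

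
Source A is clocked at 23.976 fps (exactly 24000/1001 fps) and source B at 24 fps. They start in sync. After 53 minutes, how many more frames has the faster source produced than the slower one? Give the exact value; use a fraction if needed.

53 min = 3180 s.
A emits 24000/1001 × 3180 = 76320000/1001 frames; B emits 24 × 3180 = 76320.
Difference = 76320/1001 frames (≈ 76.2438); B is ahead of A.

76320/1001 frames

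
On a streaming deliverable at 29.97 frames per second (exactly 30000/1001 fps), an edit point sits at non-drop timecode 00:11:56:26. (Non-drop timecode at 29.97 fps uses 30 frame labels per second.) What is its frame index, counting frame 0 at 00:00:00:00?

frame 21506

Total seconds to the label: (0 × 3600 + 11 × 60 + 56) = 716.
Frame index = 716 × 30 + 26 = 21506.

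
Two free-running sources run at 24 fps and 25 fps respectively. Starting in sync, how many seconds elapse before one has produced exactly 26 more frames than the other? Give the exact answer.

26 seconds

The gap grows by |25 − 24| = 1 frame per second.
Time for a 26-frame gap: 26 ÷ (1) = 26 s.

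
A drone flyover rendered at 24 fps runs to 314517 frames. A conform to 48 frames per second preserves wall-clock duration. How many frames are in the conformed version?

629034 frames

Frames at target rate = 314517 × (48) / (24) = 629034.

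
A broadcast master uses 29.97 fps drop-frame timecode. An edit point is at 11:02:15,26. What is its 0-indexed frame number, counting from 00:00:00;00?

Complete 10-minute blocks: 66, each 17982 frames → 1186812.
Remaining 2 whole minutes in the current block: 1800 + 1 × 1798 = 3598 frames.
Within the current minute: 15 × 30 + 26 − 2 = 474 (labels ;00/;01 skipped at this minute). Total = 1186812 + 3598 + 474 = 1190884.

1190884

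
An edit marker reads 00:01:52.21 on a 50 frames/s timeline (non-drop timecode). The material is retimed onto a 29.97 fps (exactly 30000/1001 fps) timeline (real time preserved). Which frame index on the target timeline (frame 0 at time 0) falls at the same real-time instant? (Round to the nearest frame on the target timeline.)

frame 3369

Source frame index: (0×3600 + 1×60 + 52) × 50 + 21 = 5621.
Real time: 5621 / (50) = 5621/50 s.
Target frame: (5621/50) × (30000/1001) = 43800/13 ≈ 3369.231 → 3369.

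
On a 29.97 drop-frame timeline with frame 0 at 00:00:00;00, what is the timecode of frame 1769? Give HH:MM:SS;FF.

00:00:58;29

Each 10-minute DF block holds 10 × 60 × 30 − 9 × 2 = 17982 frames. 1769 ÷ 17982 → 0 full blocks, remainder 1769.
Within the partial block the first minute is 1800 frames and each further minute 1798, so 0 further minute boundaries passed. Total skipped labels = 18 × 0 + 2 × 0 = 0.
Non-drop label index = 1769 + 0 = 1769; at 30 labels/s that is 00:00:58:29, i.e. DF 00:00:58;29.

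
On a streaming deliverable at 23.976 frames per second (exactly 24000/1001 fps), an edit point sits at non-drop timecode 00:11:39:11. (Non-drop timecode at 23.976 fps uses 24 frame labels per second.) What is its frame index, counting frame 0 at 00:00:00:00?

16787

Total seconds to the label: (0 × 3600 + 11 × 60 + 39) = 699.
Frame index = 699 × 24 + 11 = 16787.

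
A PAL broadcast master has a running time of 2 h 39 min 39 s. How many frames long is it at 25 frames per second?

239475 frames

2 h 39 min 39 s = 9579 s.
Frames = 9579 × 25 = 239475.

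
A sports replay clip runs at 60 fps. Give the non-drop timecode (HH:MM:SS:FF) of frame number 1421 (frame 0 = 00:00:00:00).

1421 ÷ 60 = 23 full seconds, remainder 41 frames.
23 s = 0 h 0 min 23 s.
Timecode: 00:00:23:41.

00:00:23:41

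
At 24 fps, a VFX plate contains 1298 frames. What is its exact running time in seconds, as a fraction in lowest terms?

Running time = 1298 ÷ (24) = 1298 × 1/24 = 649/12 s.

649/12 seconds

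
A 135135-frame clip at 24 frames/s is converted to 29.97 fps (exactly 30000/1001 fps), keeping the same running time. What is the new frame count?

168750 frames

Target frames = source frames × (target rate / source rate) = 135135 × (30000/1001)/(24) = 135135 × 1250/1001 = 168750.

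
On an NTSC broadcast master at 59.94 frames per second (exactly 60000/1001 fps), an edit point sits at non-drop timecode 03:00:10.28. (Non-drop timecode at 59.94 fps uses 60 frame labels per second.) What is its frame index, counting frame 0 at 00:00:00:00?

Total seconds to the label: (3 × 3600 + 0 × 60 + 10) = 10810.
Frame index = 10810 × 60 + 28 = 648628.

frame 648628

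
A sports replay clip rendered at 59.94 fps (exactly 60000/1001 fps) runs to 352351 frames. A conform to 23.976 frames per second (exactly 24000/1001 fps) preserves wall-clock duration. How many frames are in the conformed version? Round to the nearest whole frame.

140940 frames

Frames at target rate = 352351 × (24000/1001) / (60000/1001) = 704702/5 ≈ 140940.400.
Nearest whole frame: 140940.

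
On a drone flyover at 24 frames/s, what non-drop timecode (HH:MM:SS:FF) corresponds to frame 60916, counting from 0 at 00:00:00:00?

60916 ÷ 24 = 2538 full seconds, remainder 4 frames.
2538 s = 0 h 42 min 18 s.
Timecode: 00:42:18:04.

00:42:18:04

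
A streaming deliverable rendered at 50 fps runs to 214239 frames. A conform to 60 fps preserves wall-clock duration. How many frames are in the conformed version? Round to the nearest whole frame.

Frames at target rate = 214239 × (60) / (50) = 1285434/5 ≈ 257086.800.
Nearest whole frame: 257087.

257087 frames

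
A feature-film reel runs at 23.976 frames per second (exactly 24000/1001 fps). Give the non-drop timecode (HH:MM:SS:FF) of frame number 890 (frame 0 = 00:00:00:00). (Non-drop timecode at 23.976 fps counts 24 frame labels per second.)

00:00:37:02

890 ÷ 24 = 37 full seconds, remainder 2 frames.
37 s = 0 h 0 min 37 s.
Timecode: 00:00:37:02.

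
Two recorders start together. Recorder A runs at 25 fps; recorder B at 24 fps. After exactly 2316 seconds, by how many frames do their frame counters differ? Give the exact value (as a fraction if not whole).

A emits 25 × 2316 = 57900 frames; B emits 24 × 2316 = 55584.
Difference = 2316 frames; B is behind A.

2316 frames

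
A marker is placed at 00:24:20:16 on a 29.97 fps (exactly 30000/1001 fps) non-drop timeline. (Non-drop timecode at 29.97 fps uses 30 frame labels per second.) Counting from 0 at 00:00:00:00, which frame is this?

Total seconds to the label: (0 × 3600 + 24 × 60 + 20) = 1460.
Frame index = 1460 × 30 + 16 = 43816.

43816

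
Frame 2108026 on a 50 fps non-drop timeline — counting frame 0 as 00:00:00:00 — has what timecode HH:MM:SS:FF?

2108026 ÷ 50 = 42160 full seconds, remainder 26 frames.
42160 s = 11 h 42 min 40 s.
Timecode: 11:42:40:26.

11:42:40:26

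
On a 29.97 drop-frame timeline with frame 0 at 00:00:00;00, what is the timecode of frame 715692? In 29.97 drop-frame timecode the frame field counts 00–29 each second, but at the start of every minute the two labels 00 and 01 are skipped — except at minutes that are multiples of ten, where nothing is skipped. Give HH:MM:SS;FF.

06:38:00;10

Each 10-minute DF block holds 10 × 60 × 30 − 9 × 2 = 17982 frames. 715692 ÷ 17982 → 39 full blocks, remainder 14394.
Within the partial block the first minute is 1800 frames and each further minute 1798, so 8 further minute boundaries passed. Total skipped labels = 18 × 39 + 2 × 8 = 718.
Non-drop label index = 715692 + 718 = 716410; at 30 labels/s that is 06:38:00:10, i.e. DF 06:38:00;10.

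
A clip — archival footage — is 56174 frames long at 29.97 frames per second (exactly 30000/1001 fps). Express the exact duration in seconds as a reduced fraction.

Running time = 56174 ÷ (30000/1001) = 56174 × 1001/30000 = 28115087/15000 s.

28115087/15000 seconds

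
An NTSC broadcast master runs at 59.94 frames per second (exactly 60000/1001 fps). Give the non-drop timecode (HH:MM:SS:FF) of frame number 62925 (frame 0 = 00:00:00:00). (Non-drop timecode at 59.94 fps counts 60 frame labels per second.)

62925 ÷ 60 = 1048 full seconds, remainder 45 frames.
1048 s = 0 h 17 min 28 s.
Timecode: 00:17:28:45.

00:17:28:45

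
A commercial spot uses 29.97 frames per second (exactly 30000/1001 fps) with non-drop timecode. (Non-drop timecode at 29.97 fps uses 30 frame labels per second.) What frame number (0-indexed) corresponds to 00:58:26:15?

105195

Total seconds to the label: (0 × 3600 + 58 × 60 + 26) = 3506.
Frame index = 3506 × 30 + 15 = 105195.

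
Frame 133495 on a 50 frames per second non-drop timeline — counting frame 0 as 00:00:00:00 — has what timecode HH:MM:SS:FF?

133495 ÷ 50 = 2669 full seconds, remainder 45 frames.
2669 s = 0 h 44 min 29 s.
Timecode: 00:44:29:45.

00:44:29:45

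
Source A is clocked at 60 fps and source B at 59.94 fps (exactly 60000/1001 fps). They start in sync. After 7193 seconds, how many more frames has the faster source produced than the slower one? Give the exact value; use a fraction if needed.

A emits 60 × 7193 = 431580 frames; B emits 60000/1001 × 7193 = 431580000/1001.
Difference = 431580/1001 frames (≈ 431.1489); B is behind A.

431580/1001 frames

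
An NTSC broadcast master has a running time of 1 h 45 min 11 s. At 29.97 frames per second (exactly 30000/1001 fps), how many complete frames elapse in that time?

1 h 45 min 11 s = 6311 s.
Frames = 6311 × 30000/1001 = 189330000/1001 ≈ 189140.8591.
Complete frames: 189140.

189140 frames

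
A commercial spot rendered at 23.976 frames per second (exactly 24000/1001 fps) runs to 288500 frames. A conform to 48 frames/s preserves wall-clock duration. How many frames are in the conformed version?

Target frames = source frames × (target rate / source rate) = 288500 × (48)/(24000/1001) = 288500 × 1001/500 = 577577.

577577 frames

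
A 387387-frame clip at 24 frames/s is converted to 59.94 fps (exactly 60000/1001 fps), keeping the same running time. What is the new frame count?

967500 frames

Target frames = source frames × (target rate / source rate) = 387387 × (60000/1001)/(24) = 387387 × 2500/1001 = 967500.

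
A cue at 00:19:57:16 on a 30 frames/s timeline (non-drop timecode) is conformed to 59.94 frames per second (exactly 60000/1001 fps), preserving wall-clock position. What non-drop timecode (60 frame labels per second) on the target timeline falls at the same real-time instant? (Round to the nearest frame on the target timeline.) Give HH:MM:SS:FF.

00:19:56:20

Source frame index: (0×3600 + 19×60 + 57) × 30 + 16 = 35926.
Real time: 35926 / (30) = 17963/15 s.
Target frame: (17963/15) × (60000/1001) = 6532000/91 ≈ 71780.220 → 71780.
At 60 labels/s: frame 71780 → 00:19:56:20.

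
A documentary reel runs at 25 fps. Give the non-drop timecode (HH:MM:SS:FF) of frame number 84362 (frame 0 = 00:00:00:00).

00:56:14:12

84362 ÷ 25 = 3374 full seconds, remainder 12 frames.
3374 s = 0 h 56 min 14 s.
Timecode: 00:56:14:12.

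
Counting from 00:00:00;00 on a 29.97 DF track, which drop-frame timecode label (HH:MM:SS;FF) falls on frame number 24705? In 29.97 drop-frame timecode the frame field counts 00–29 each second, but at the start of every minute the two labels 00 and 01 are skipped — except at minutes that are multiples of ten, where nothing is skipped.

Ten DF minutes hold 17982 frames, so frame 24705 lies in block 1 (frames 17982–35963) with 6723 frames into that block.
The block's first minute is 1800 frames and the rest 1798 each; 6723 frames reaches minute 3, so 1 × 18 + 3 × 2 = 24 labels have been skipped so far.
Adding those back, label number 24705 + 24 = 24729 at 30 labels/s is 824 s + 9 f = 0 h 13 min 44 s frame 9, i.e. 00:13:44;09.

00:13:44;09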